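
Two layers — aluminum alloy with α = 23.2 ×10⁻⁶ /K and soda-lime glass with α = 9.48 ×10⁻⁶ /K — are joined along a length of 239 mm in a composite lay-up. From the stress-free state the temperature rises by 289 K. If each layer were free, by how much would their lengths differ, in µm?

Δα = |23.2 − 9.48|×10⁻⁶/K = 13.7×10⁻⁶/K.
ΔL_mismatch = Δα·L·ΔT = 13.7×10⁻⁶ × 239.0 mm × 289.0 K = 948 µm.

948 µm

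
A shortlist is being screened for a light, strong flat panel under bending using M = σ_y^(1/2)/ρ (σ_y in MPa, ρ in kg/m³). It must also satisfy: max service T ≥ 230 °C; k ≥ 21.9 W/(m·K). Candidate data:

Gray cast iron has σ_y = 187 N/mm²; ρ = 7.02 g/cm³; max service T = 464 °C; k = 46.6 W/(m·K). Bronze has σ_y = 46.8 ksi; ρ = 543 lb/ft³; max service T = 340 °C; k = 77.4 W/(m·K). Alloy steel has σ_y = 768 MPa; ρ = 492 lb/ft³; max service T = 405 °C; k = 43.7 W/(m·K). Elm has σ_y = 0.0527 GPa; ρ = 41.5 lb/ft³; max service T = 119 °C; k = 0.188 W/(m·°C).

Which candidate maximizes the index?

Screen on constraints: max service T ≥ 230 °C; k ≥ 21.9 W/(m·K). Survivors: gray cast iron, bronze, alloy steel.
In SI units:
  gray cast iron: σ_y = 187.0 MPa, ρ = 7020 kg/m³
  bronze: σ_y = 322.7 MPa, ρ = 8698 kg/m³
  alloy steel: σ_y = 768.0 MPa, ρ = 7881 kg/m³
  alloy steel: M = 3.52×10⁻³
  bronze: M = 2.07×10⁻³
  gray cast iron: M = 1.95×10⁻³
Alloy steel has the largest M.

alloy steel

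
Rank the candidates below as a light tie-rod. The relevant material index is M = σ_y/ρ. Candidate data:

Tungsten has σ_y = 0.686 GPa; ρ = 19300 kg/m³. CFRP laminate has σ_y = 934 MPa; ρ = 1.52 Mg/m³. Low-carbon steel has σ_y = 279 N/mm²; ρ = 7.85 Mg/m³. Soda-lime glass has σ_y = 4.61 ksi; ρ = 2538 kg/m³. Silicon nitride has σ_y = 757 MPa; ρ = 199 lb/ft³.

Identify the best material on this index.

After converting to SI:
  tungsten: σ_y = 686.0 MPa, ρ = 19300 kg/m³
  CFRP laminate: σ_y = 934.0 MPa, ρ = 1520 kg/m³
  low-carbon steel: σ_y = 279.0 MPa, ρ = 7850 kg/m³
  soda-lime glass: σ_y = 31.78 MPa, ρ = 2538 kg/m³
  silicon nitride: σ_y = 757.0 MPa, ρ = 3188 kg/m³
  CFRP laminate: M = 614 kN·m/kg
  silicon nitride: M = 237 kN·m/kg
  tungsten: M = 35.5 kN·m/kg
  low-carbon steel: M = 35.5 kN·m/kg
  soda-lime glass: M = 12.5 kN·m/kg
CFRP laminate has the largest M.

CFRP laminate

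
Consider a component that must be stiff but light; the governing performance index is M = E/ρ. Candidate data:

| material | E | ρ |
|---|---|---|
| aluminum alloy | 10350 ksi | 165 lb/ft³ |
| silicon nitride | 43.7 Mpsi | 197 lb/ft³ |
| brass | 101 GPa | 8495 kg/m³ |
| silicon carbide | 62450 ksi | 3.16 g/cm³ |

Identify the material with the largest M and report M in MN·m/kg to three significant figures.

silicon carbide, M = 136 MN·m/kg

After converting to SI:
  aluminum alloy: E = 71.36 GPa, ρ = 2643 kg/m³
  silicon nitride: E = 301.3 GPa, ρ = 3156 kg/m³
  brass: E = 101.0 GPa, ρ = 8495 kg/m³
  silicon carbide: E = 430.6 GPa, ρ = 3160 kg/m³
  silicon carbide: M = 136 MN·m/kg
  silicon nitride: M = 95.5 MN·m/kg
  aluminum alloy: M = 27.0 MN·m/kg
  brass: M = 11.9 MN·m/kg
Highest index: silicon carbide.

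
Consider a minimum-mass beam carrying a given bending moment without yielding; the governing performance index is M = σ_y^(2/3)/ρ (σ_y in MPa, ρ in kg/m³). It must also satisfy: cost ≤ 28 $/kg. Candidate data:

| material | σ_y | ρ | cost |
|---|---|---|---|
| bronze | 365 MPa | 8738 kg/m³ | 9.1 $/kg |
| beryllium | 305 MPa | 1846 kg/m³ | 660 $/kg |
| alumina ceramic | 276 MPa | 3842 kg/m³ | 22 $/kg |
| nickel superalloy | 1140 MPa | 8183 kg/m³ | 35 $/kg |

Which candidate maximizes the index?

Screen on constraints: cost ≤ 28 $/kg. Survivors: bronze, alumina ceramic.
Evaluate M for each candidate:
  alumina ceramic: M = 11.0×10⁻³
  bronze: M = 5.84×10⁻³
Alumina ceramic ranks first.

alumina ceramic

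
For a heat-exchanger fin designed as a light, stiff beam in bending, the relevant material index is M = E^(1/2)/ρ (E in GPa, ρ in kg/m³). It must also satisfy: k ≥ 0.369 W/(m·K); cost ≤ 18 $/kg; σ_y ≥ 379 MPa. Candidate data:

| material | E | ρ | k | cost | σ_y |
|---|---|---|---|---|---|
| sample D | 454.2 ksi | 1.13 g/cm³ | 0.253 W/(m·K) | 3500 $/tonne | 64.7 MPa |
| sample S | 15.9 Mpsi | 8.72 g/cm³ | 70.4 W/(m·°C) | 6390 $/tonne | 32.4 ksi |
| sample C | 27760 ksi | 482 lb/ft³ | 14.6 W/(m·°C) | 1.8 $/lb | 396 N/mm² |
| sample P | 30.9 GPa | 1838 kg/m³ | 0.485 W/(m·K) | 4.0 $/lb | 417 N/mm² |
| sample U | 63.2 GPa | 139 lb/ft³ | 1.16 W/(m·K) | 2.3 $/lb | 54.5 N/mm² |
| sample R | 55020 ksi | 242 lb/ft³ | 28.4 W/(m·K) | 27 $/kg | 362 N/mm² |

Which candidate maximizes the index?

sample P

Screen on constraints: k ≥ 0.369 W/(m·K); cost ≤ 18 $/kg; σ_y ≥ 379 MPa. Survivors: sample C, sample P.
After converting to SI:
  sample C: E = 191.4 GPa, ρ = 7721 kg/m³
  sample P: E = 30.90 GPa, ρ = 1838 kg/m³
  sample P: M = 3.02×10⁻³
  sample C: M = 1.79×10⁻³
Sample P has the largest M.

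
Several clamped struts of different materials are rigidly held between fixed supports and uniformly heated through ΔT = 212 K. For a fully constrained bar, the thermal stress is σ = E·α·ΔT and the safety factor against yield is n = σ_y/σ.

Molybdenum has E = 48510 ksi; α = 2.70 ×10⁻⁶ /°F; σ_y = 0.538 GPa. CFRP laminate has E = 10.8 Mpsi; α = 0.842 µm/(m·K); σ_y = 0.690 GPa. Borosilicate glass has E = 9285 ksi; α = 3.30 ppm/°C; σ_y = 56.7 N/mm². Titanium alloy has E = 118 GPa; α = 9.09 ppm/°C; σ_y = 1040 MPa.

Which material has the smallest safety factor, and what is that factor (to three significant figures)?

With everything in SI (GPa, ×10⁻⁶/K, MPa):
  molybdenum: E = 334.5, α = 4.86, σ_y = 538.0 → σ = 345 MPa, n = 1.56
  CFRP laminate: E = 74.46, α = 0.842, σ_y = 690.0 → σ = 13.3 MPa, n = 51.9
  borosilicate glass: E = 64.02, α = 3.30, σ_y = 56.70 → σ = 44.8 MPa, n = 1.27
  titanium alloy: E = 118.0, α = 9.09, σ_y = 1040 → σ = 227 MPa, n = 4.57
The minimum is borosilicate glass at n = 1.27.

borosilicate glass, n = 1.27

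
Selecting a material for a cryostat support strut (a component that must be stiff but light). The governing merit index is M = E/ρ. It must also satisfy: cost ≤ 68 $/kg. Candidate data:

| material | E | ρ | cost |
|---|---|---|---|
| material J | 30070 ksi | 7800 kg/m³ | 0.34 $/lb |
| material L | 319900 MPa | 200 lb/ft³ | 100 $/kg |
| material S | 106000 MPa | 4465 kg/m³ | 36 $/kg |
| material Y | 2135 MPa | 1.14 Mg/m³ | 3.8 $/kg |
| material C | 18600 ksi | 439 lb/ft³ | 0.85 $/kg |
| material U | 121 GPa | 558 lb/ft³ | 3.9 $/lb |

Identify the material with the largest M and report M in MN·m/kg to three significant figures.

Screen on constraints: cost ≤ 68 $/kg. Survivors: material J, material S, material Y, material C, material U.
Convert each candidate to consistent units, then evaluate M:
  material J: E = 207.3 GPa, ρ = 7800 kg/m³
  material S: E = 106.0 GPa, ρ = 4465 kg/m³
  material Y: E = 2.135 GPa, ρ = 1140 kg/m³
  material C: E = 128.2 GPa, ρ = 7032 kg/m³
  material U: E = 121.0 GPa, ρ = 8938 kg/m³
  material J: M = 26.6 MN·m/kg
  material S: M = 23.7 MN·m/kg
  material C: M = 18.2 MN·m/kg
  material U: M = 13.5 MN·m/kg
  material Y: M = 1.87 MN·m/kg
The maximum is for material J.

material J, M = 26.6 MN·m/kg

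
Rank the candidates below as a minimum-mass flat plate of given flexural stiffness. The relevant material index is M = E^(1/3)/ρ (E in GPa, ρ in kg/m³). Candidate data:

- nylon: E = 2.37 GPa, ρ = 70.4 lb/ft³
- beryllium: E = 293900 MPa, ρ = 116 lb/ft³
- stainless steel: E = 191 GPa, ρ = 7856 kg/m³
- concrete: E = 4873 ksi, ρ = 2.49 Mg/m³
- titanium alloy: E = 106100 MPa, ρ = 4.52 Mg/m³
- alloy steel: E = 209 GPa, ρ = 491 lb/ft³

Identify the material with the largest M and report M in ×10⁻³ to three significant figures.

After converting to SI:
  nylon: E = 2.370 GPa, ρ = 1128 kg/m³
  beryllium: E = 293.9 GPa, ρ = 1858 kg/m³
  stainless steel: E = 191.0 GPa, ρ = 7856 kg/m³
  concrete: E = 33.60 GPa, ρ = 2490 kg/m³
  titanium alloy: E = 106.1 GPa, ρ = 4520 kg/m³
  alloy steel: E = 209.0 GPa, ρ = 7865 kg/m³
  beryllium: M = 3.58×10⁻³
  concrete: M = 1.30×10⁻³
  nylon: M = 1.18×10⁻³
  titanium alloy: M = 1.05×10⁻³
  alloy steel: M = 0.755×10⁻³
  stainless steel: M = 0.733×10⁻³
Highest index: beryllium.

beryllium, M = 3.58×10⁻³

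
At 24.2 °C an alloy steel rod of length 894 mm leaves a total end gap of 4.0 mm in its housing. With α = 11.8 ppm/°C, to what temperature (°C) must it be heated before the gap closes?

α·L₀·ΔT = 4.0 mm ⇒ ΔT = 4.0 / (11.8×10⁻⁶ × 894.0) = 379.2 K.
T = 24.2 + 379.2 = 403.4 °C.

403 °C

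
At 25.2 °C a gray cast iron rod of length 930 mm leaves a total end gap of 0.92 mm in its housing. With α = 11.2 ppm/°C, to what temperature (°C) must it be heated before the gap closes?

114 °C

α·L₀·ΔT = 0.92 mm ⇒ ΔT = 0.92 / (11.2×10⁻⁶ × 930.0) = 88.33 K.
T = 25.2 + 88.33 = 113.5 °C.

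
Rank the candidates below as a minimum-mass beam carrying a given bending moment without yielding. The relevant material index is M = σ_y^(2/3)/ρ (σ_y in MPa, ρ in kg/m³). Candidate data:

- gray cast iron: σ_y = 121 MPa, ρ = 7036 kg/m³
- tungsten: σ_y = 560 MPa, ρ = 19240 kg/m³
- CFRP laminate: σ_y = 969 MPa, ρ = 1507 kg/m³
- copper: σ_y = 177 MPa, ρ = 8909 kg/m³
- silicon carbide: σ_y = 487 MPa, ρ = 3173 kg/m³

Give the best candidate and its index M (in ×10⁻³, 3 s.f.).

Per-candidate index values:
  CFRP laminate: M = 65.0×10⁻³
  silicon carbide: M = 19.5×10⁻³
  copper: M = 3.54×10⁻³
  tungsten: M = 3.53×10⁻³
  gray cast iron: M = 3.48×10⁻³
The maximum is for CFRP laminate.

CFRP laminate, M = 65.0×10⁻³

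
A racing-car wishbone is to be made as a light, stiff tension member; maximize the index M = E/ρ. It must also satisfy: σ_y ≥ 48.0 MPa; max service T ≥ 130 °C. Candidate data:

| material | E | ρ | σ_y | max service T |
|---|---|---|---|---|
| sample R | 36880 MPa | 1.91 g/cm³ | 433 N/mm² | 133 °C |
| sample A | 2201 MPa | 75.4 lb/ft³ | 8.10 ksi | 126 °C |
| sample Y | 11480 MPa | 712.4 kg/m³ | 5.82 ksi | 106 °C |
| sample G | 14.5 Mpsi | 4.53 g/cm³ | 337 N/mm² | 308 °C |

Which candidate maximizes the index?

sample G

Screen on constraints: σ_y ≥ 48.0 MPa; max service T ≥ 130 °C. Survivors: sample R, sample G.
Putting every candidate on a common basis:
  sample R: E = 36.88 GPa, ρ = 1910 kg/m³
  sample G: E = 99.97 GPa, ρ = 4530 kg/m³
  sample G: M = 22.1 MN·m/kg
  sample R: M = 19.3 MN·m/kg
Highest index: sample G.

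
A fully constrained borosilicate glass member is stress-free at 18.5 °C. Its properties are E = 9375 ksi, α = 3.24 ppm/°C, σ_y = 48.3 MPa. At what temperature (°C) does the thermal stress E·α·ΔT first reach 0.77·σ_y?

E = 9375 ksi = 64.64 GPa.
E·α·ΔT = 37.19 MPa ⇒ ΔT = 37.19 / (64.64×10³ × 3.24×10⁻⁶) = 177.6 K.
T = 18.5 + 177.6 = 196.1 °C.

196 °C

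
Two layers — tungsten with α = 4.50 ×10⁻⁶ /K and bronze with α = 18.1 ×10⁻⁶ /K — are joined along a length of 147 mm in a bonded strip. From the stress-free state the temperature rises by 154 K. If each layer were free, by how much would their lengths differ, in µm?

308 µm

Δα = |4.50 − 18.1|×10⁻⁶/K = 13.6×10⁻⁶/K.
ΔL_mismatch = Δα·L·ΔT = 13.6×10⁻⁶ × 147.0 mm × 154.0 K = 308 µm.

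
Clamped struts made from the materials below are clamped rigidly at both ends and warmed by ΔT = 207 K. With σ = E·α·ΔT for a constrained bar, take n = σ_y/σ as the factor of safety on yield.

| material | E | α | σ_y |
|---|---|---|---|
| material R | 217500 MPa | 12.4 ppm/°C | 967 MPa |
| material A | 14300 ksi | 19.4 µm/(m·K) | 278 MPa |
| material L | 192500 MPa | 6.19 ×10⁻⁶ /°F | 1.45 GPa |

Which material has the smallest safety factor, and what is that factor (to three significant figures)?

material A, n = 0.702

Converting E to GPa, α to ×10⁻⁶/K, σ_y to MPa, then σ and n for each:
  material R: E = 217.5, α = 12.4, σ_y = 967.0 → σ = 558 MPa, n = 1.73
  material A: E = 98.60, α = 19.4, σ_y = 278.0 → σ = 396 MPa, n = 0.702
  material L: E = 192.5, α = 11.1, σ_y = 1450 → σ = 444 MPa, n = 3.27
The minimum is material A at n = 0.702.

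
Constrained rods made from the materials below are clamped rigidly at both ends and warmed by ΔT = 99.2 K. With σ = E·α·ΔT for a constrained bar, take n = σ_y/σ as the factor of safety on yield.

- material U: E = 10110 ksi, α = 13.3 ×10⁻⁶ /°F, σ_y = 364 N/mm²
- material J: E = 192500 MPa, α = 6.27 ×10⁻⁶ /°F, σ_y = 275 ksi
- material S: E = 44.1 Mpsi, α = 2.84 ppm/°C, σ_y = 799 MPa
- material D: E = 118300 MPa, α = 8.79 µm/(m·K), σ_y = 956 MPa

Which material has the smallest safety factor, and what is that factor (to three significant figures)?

material U, n = 2.20

Converting E to GPa, α to ×10⁻⁶/K, σ_y to MPa, then σ and n for each:
  material U: E = 69.71, α = 23.9, σ_y = 364.0 → σ = 166 MPa, n = 2.20
  material J: E = 192.5, α = 11.3, σ_y = 1896 → σ = 216 MPa, n = 8.80
  material S: E = 304.1, α = 2.84, σ_y = 799.0 → σ = 85.7 MPa, n = 9.33
  material D: E = 118.3, α = 8.79, σ_y = 956.0 → σ = 103 MPa, n = 9.27
Material U has the lowest safety factor, n = 2.20.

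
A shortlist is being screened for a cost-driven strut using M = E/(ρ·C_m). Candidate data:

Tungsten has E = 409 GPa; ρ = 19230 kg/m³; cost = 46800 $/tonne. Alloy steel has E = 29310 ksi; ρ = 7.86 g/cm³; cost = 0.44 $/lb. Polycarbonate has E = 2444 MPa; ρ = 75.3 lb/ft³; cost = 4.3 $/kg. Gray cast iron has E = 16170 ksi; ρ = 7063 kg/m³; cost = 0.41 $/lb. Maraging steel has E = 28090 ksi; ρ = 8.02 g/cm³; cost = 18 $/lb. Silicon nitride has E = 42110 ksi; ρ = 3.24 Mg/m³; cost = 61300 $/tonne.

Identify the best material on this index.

Putting every candidate on a common basis:
  tungsten: E = 409.0 GPa, ρ = 19230 kg/m³, cost = 46.80 $/kg
  alloy steel: E = 202.1 GPa, ρ = 7860 kg/m³, cost = 0.9700 $/kg
  polycarbonate: E = 2.444 GPa, ρ = 1206 kg/m³, cost = 4.300 $/kg
  gray cast iron: E = 111.5 GPa, ρ = 7063 kg/m³, cost = 0.9039 $/kg
  maraging steel: E = 193.7 GPa, ρ = 8020 kg/m³, cost = 39.68 $/kg
  silicon nitride: E = 290.3 GPa, ρ = 3240 kg/m³, cost = 61.30 $/kg
  alloy steel: M = 26.5 MN·m per $
  gray cast iron: M = 17.5 MN·m per $
  silicon nitride: M = 1.46 MN·m per $
  maraging steel: M = 0.609 MN·m per $
  polycarbonate: M = 0.471 MN·m per $
  tungsten: M = 0.454 MN·m per $
Highest index: alloy steel.

alloy steel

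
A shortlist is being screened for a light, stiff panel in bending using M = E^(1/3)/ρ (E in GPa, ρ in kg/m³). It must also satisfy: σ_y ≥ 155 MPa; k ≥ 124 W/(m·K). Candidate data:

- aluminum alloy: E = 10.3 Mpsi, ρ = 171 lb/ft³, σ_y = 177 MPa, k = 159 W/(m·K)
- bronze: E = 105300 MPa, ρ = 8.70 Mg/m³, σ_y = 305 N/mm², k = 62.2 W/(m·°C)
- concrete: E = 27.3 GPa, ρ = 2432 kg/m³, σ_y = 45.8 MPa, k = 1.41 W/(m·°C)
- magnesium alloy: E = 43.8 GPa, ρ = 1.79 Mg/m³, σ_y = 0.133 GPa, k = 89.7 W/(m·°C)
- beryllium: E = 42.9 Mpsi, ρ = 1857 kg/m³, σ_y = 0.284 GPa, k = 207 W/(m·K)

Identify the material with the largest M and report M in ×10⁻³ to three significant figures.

beryllium, M = 3.59×10⁻³

Screen on constraints: σ_y ≥ 155 MPa; k ≥ 124 W/(m·K). Survivors: aluminum alloy, beryllium.
Putting every candidate on a common basis:
  aluminum alloy: E = 71.02 GPa, ρ = 2739 kg/m³
  beryllium: E = 295.8 GPa, ρ = 1857 kg/m³
  beryllium: M = 3.59×10⁻³
  aluminum alloy: M = 1.51×10⁻³
The maximum is for beryllium.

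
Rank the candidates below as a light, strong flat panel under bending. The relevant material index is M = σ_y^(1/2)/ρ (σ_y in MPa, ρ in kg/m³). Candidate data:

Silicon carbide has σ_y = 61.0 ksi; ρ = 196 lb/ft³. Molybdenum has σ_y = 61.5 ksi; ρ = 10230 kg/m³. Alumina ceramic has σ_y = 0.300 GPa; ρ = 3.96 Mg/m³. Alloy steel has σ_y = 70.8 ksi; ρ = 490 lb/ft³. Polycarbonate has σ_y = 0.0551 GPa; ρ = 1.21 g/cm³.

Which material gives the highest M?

Putting every candidate on a common basis:
  silicon carbide: σ_y = 420.6 MPa, ρ = 3140 kg/m³
  molybdenum: σ_y = 424.0 MPa, ρ = 10230 kg/m³
  alumina ceramic: σ_y = 300.0 MPa, ρ = 3960 kg/m³
  alloy steel: σ_y = 488.1 MPa, ρ = 7849 kg/m³
  polycarbonate: σ_y = 55.10 MPa, ρ = 1210 kg/m³
  silicon carbide: M = 6.53×10⁻³
  polycarbonate: M = 6.13×10⁻³
  alumina ceramic: M = 4.37×10⁻³
  alloy steel: M = 2.81×10⁻³
  molybdenum: M = 2.01×10⁻³
Highest index: silicon carbide.

silicon carbide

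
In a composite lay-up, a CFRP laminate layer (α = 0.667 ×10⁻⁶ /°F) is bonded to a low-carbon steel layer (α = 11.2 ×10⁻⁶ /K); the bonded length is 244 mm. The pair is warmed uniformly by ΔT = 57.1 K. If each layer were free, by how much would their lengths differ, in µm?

139 µm

CFRP laminate: α = 0.667×10⁻⁶/°F × 9/5 = 1.20×10⁻⁶/K.
Δα = |1.20 − 11.2|×10⁻⁶/K = 10.0×10⁻⁶/K.
ΔL_mismatch = Δα·L·ΔT = 10.0×10⁻⁶ × 244.0 mm × 57.1 K = 139 µm.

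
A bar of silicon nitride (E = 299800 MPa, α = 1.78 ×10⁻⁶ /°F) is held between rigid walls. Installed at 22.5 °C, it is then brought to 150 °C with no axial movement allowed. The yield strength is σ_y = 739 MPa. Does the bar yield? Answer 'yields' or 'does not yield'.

does not yield

E = 299800 MPa = 299.8 GPa.
α = 1.78×10⁻⁶/°F × 9/5 = 3.20×10⁻⁶/K.
ΔT = 127.5 K. Constrained thermal stress σ = E·α·ΔT = 299.8×10³ MPa × 3.20×10⁻⁶ × 127.5 = 122 MPa (compressive).
Compare to σ_y = 739 MPa: σ < σ_y, so it does not yield.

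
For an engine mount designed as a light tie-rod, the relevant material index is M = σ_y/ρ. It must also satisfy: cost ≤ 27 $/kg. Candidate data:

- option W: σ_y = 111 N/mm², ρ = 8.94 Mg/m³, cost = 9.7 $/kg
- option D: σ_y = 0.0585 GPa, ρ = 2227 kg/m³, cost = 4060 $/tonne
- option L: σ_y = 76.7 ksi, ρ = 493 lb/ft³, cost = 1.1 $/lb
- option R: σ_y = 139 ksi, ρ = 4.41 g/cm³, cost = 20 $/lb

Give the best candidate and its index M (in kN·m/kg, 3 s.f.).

option L, M = 67.0 kN·m/kg

Screen on constraints: cost ≤ 27 $/kg. Survivors: option W, option D, option L.
In SI units:
  option W: σ_y = 111.0 MPa, ρ = 8940 kg/m³
  option D: σ_y = 58.50 MPa, ρ = 2227 kg/m³
  option L: σ_y = 528.8 MPa, ρ = 7897 kg/m³
  option L: M = 67.0 kN·m/kg
  option D: M = 26.3 kN·m/kg
  option W: M = 12.4 kN·m/kg
Option L has the largest M.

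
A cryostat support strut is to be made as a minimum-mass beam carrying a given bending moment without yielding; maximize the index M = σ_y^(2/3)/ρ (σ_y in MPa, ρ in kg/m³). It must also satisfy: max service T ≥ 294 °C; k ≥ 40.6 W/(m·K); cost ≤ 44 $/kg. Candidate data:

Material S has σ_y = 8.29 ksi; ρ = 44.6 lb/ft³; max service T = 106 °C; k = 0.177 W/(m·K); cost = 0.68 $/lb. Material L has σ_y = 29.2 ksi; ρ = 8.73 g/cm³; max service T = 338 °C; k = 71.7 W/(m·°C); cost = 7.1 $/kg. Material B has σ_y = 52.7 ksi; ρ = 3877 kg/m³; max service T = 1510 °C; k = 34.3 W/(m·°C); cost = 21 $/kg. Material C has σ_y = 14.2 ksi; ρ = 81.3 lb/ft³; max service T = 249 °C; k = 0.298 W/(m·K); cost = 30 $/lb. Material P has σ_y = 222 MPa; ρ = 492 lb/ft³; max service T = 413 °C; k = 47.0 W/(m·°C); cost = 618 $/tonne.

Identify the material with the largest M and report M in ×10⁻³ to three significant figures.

material P, M = 4.65×10⁻³

Screen on constraints: max service T ≥ 294 °C; k ≥ 40.6 W/(m·K); cost ≤ 44 $/kg. Survivors: material L, material P.
Convert each candidate to consistent units, then evaluate M:
  material L: σ_y = 201.3 MPa, ρ = 8730 kg/m³
  material P: σ_y = 222.0 MPa, ρ = 7881 kg/m³
  material P: M = 4.65×10⁻³
  material L: M = 3.93×10⁻³
Material P has the largest M.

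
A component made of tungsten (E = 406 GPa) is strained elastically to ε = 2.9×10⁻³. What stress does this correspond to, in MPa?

1180 MPa

σ = E·ε = 406000 MPa × 2.9×10⁻³ = 1180 MPa.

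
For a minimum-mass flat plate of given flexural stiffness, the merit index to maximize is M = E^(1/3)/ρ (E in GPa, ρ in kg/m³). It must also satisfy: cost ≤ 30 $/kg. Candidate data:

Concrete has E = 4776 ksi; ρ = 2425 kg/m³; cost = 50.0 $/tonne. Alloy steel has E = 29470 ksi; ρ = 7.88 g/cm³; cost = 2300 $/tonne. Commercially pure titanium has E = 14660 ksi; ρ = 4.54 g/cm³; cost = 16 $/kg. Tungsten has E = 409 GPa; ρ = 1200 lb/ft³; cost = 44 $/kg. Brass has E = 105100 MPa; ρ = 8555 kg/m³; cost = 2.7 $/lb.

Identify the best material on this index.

Screen on constraints: cost ≤ 30 $/kg. Survivors: concrete, alloy steel, commercially pure titanium, brass.
In SI units:
  concrete: E = 32.93 GPa, ρ = 2425 kg/m³
  alloy steel: E = 203.2 GPa, ρ = 7880 kg/m³
  commercially pure titanium: E = 101.1 GPa, ρ = 4540 kg/m³
  brass: E = 105.1 GPa, ρ = 8555 kg/m³
  concrete: M = 1.32×10⁻³
  commercially pure titanium: M = 1.03×10⁻³
  alloy steel: M = 0.746×10⁻³
  brass: M = 0.552×10⁻³
Concrete has the largest M.

concrete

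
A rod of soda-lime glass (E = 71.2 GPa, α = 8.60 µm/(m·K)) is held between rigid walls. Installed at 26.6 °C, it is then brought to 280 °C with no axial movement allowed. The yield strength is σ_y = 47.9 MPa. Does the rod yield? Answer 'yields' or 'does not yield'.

ΔT = 253.4 K. Constrained thermal stress σ = E·α·ΔT = 71.20×10³ MPa × 8.60×10⁻⁶ × 253.4 = 155 MPa (compressive).
Compare to σ_y = 47.9 MPa: σ ≥ σ_y, so it yields.

yields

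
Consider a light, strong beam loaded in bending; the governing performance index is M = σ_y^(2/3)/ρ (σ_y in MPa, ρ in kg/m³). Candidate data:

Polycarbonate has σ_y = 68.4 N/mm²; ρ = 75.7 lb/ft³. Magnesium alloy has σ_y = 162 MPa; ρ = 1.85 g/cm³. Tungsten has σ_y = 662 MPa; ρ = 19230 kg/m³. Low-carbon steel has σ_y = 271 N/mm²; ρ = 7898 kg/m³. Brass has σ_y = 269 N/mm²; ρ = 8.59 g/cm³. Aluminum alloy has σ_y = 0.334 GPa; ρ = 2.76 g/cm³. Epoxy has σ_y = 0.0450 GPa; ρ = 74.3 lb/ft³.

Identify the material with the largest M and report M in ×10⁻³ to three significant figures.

aluminum alloy, M = 17.4×10⁻³

Convert each candidate to consistent units, then evaluate M:
  polycarbonate: σ_y = 68.40 MPa, ρ = 1213 kg/m³
  magnesium alloy: σ_y = 162.0 MPa, ρ = 1850 kg/m³
  tungsten: σ_y = 662.0 MPa, ρ = 19230 kg/m³
  low-carbon steel: σ_y = 271.0 MPa, ρ = 7898 kg/m³
  brass: σ_y = 269.0 MPa, ρ = 8590 kg/m³
  aluminum alloy: σ_y = 334.0 MPa, ρ = 2760 kg/m³
  epoxy: σ_y = 45.00 MPa, ρ = 1190 kg/m³
  aluminum alloy: M = 17.4×10⁻³
  magnesium alloy: M = 16.1×10⁻³
  polycarbonate: M = 13.8×10⁻³
  epoxy: M = 10.6×10⁻³
  low-carbon steel: M = 5.30×10⁻³
  brass: M = 4.85×10⁻³
  tungsten: M = 3.95×10⁻³
Aluminum alloy has the largest M.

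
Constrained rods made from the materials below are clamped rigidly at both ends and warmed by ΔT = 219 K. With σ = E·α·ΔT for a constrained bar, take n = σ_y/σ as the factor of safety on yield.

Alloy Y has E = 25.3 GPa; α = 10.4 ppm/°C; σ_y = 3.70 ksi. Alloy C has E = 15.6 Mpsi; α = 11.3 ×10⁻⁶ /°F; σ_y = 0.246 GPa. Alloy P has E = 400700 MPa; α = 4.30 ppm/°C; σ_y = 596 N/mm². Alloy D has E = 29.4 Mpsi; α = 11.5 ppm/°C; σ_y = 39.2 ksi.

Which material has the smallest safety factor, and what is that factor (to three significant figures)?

Per material, after unit conversion:
  alloy Y: E = 25.30, α = 10.4, σ_y = 25.51 → σ = 57.6 MPa, n = 0.443
  alloy C: E = 107.6, α = 20.3, σ_y = 246.0 → σ = 479 MPa, n = 0.513
  alloy P: E = 400.7, α = 4.30, σ_y = 596.0 → σ = 377 MPa, n = 1.58
  alloy D: E = 202.7, α = 11.5, σ_y = 270.3 → σ = 511 MPa, n = 0.529
The minimum is alloy Y at n = 0.443.

alloy Y, n = 0.443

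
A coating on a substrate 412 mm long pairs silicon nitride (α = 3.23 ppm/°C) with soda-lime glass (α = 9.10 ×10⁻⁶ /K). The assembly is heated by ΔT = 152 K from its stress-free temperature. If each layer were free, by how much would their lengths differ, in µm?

368 µm

Δα = |3.23 − 9.10|×10⁻⁶/K = 5.87×10⁻⁶/K.
ΔL_mismatch = Δα·L·ΔT = 5.87×10⁻⁶ × 412.0 mm × 152.0 K = 368 µm.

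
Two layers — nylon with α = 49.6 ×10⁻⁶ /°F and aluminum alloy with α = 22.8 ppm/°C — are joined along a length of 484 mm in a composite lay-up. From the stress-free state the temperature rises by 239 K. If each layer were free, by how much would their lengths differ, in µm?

7690 µm

nylon: α = 49.6×10⁻⁶/°F × 9/5 = 89.3×10⁻⁶/K.
Δα = |89.3 − 22.8|×10⁻⁶/K = 66.5×10⁻⁶/K.
ΔL_mismatch = Δα·L·ΔT = 66.5×10⁻⁶ × 484.0 mm × 239.0 K = 7690 µm.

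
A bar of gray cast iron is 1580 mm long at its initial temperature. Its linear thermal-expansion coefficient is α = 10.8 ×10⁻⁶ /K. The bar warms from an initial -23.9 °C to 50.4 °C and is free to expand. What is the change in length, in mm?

ΔT = 50.4 − (-23.9) = 74.30 K.
ΔL = α·L₀·ΔT = 10.8×10⁻⁶ × 1580 mm × 74.30 K = 1.27 mm.

1.27 mm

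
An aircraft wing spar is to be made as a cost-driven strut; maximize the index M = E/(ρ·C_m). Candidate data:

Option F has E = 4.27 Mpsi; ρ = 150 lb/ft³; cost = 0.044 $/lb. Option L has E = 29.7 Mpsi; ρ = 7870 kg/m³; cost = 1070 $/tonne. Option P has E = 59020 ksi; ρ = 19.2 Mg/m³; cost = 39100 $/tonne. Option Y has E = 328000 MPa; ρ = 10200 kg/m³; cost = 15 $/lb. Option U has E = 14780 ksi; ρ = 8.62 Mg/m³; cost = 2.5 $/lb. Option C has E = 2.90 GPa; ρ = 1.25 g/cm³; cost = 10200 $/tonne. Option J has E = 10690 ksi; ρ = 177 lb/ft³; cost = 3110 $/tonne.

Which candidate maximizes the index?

Convert each candidate to consistent units, then evaluate M:
  option F: E = 29.44 GPa, ρ = 2403 kg/m³, cost = 0.09700 $/kg
  option L: E = 204.8 GPa, ρ = 7870 kg/m³, cost = 1.070 $/kg
  option P: E = 406.9 GPa, ρ = 19200 kg/m³, cost = 39.10 $/kg
  option Y: E = 328.0 GPa, ρ = 10200 kg/m³, cost = 33.07 $/kg
  option U: E = 101.9 GPa, ρ = 8620 kg/m³, cost = 5.511 $/kg
  option C: E = 2.900 GPa, ρ = 1250 kg/m³, cost = 10.20 $/kg
  option J: E = 73.70 GPa, ρ = 2835 kg/m³, cost = 3.110 $/kg
  option F: M = 126 MN·m per $
  option L: M = 24.3 MN·m per $
  option J: M = 8.36 MN·m per $
  option U: M = 2.14 MN·m per $
  option Y: M = 0.972 MN·m per $
  option P: M = 0.542 MN·m per $
  option C: M = 0.227 MN·m per $
Option F ranks first.

option F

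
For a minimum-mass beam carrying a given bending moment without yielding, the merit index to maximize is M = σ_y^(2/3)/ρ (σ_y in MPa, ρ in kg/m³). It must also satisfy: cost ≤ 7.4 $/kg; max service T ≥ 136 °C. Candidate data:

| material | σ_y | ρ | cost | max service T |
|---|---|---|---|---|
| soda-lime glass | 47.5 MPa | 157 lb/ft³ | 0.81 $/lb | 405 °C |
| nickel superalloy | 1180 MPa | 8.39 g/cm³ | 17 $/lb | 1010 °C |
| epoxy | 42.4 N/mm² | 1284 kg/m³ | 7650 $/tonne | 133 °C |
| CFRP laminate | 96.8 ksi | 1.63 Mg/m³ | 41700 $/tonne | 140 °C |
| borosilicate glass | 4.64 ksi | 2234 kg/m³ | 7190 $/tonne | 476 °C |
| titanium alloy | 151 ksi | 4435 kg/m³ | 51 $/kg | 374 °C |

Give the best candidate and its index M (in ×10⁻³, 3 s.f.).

soda-lime glass, M = 5.22×10⁻³

Screen on constraints: cost ≤ 7.4 $/kg; max service T ≥ 136 °C. Survivors: soda-lime glass, borosilicate glass.
After converting to SI:
  soda-lime glass: σ_y = 47.50 MPa, ρ = 2515 kg/m³
  borosilicate glass: σ_y = 31.99 MPa, ρ = 2234 kg/m³
  soda-lime glass: M = 5.22×10⁻³
  borosilicate glass: M = 4.51×10⁻³
Highest index: soda-lime glass.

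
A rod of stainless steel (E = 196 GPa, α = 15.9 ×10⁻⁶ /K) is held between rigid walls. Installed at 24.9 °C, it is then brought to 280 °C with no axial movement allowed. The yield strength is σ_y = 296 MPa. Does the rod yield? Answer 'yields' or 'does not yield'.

yields

ΔT = 255.1 K. Constrained thermal stress σ = E·α·ΔT = 196.0×10³ MPa × 15.9×10⁻⁶ × 255.1 = 795 MPa (compressive).
Compare to σ_y = 296 MPa: σ ≥ σ_y, so it yields.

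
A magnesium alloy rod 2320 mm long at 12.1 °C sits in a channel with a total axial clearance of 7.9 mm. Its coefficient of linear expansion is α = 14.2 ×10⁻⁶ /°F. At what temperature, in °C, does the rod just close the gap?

α = 14.2×10⁻⁶/°F × 9/5 = 25.6×10⁻⁶/K.
α·L₀·ΔT = 7.9 mm ⇒ ΔT = 7.9 / (25.6×10⁻⁶ × 2320.0) = 133.2 K.
T = 12.1 + 133.2 = 145.3 °C.

145 °C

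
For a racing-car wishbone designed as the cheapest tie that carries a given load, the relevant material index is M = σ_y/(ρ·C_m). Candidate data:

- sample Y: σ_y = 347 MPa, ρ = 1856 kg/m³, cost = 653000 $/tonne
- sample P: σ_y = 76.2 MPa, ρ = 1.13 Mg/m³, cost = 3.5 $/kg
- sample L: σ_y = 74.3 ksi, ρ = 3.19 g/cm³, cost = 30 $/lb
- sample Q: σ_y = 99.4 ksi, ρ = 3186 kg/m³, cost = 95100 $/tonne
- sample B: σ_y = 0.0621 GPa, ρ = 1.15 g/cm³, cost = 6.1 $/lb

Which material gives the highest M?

sample P

In SI units:
  sample Y: σ_y = 347.0 MPa, ρ = 1856 kg/m³, cost = 653.0 $/kg
  sample P: σ_y = 76.20 MPa, ρ = 1130 kg/m³, cost = 3.500 $/kg
  sample L: σ_y = 512.3 MPa, ρ = 3190 kg/m³, cost = 66.14 $/kg
  sample Q: σ_y = 685.3 MPa, ρ = 3186 kg/m³, cost = 95.10 $/kg
  sample B: σ_y = 62.10 MPa, ρ = 1150 kg/m³, cost = 13.45 $/kg
  sample P: M = 19.3 kN·m per $
  sample B: M = 4.02 kN·m per $
  sample L: M = 2.43 kN·m per $
  sample Q: M = 2.26 kN·m per $
  sample Y: M = 0.286 kN·m per $
Sample P ranks first.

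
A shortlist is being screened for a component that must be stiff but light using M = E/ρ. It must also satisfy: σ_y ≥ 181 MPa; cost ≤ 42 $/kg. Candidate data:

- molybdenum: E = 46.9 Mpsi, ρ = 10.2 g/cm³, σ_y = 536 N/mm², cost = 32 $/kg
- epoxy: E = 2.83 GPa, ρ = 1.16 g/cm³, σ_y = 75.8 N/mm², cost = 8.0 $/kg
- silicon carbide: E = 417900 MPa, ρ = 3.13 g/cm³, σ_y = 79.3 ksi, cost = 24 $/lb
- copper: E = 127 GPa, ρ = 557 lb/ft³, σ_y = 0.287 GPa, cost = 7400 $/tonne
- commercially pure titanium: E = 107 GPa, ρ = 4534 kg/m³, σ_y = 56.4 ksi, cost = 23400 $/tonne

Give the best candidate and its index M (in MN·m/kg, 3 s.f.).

molybdenum, M = 31.7 MN·m/kg

Screen on constraints: σ_y ≥ 181 MPa; cost ≤ 42 $/kg. Survivors: molybdenum, copper, commercially pure titanium.
After converting to SI:
  molybdenum: E = 323.4 GPa, ρ = 10200 kg/m³
  copper: E = 127.0 GPa, ρ = 8922 kg/m³
  commercially pure titanium: E = 107.0 GPa, ρ = 4534 kg/m³
  molybdenum: M = 31.7 MN·m/kg
  commercially pure titanium: M = 23.6 MN·m/kg
  copper: M = 14.2 MN·m/kg
Molybdenum has the largest M.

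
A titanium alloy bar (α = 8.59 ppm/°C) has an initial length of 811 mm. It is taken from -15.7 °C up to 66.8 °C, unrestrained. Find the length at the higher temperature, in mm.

811.57 mm

ΔT = 66.8 − (-15.7) = 82.50 K.
ΔL = α·L₀·ΔT = 8.59×10⁻⁶ × 811 mm × 82.50 K = 0.575 mm.
L = L₀ + ΔL = 811 + 0.575 = 811.57 mm.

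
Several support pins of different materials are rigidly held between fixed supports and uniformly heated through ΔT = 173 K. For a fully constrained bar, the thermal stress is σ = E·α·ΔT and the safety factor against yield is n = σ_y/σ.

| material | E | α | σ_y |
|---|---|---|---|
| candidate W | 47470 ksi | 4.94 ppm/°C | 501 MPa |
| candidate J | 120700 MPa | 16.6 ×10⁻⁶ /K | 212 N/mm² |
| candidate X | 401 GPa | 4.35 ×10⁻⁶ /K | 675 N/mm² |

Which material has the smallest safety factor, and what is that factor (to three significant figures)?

With everything in SI (GPa, ×10⁻⁶/K, MPa):
  candidate W: E = 327.3, α = 4.94, σ_y = 501.0 → σ = 280 MPa, n = 1.79
  candidate J: E = 120.7, α = 16.6, σ_y = 212.0 → σ = 347 MPa, n = 0.612
  candidate X: E = 401.0, α = 4.35, σ_y = 675.0 → σ = 302 MPa, n = 2.24
Smallest n: candidate J with n = 0.612.

candidate J, n = 0.612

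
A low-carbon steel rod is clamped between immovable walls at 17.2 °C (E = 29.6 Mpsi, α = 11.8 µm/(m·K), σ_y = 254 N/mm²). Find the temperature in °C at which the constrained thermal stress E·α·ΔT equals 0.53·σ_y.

E = 29.6 Mpsi = 204.1 GPa.
σ_y = 254 N/mm² = 254.0 MPa.
E·α·ΔT = 134.6 MPa ⇒ ΔT = 134.6 / (204.1×10³ × 11.8×10⁻⁶) = 55.90 K.
T = 17.2 + 55.90 = 73.10 °C.

73.1 °C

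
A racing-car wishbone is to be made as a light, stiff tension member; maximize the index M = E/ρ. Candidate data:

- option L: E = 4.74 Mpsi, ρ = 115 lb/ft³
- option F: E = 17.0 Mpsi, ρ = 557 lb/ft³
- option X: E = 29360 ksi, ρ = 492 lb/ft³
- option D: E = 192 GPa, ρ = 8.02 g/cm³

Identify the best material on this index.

After converting to SI:
  option L: E = 32.68 GPa, ρ = 1842 kg/m³
  option F: E = 117.2 GPa, ρ = 8922 kg/m³
  option X: E = 202.4 GPa, ρ = 7881 kg/m³
  option D: E = 192.0 GPa, ρ = 8020 kg/m³
  option X: M = 25.7 MN·m/kg
  option D: M = 23.9 MN·m/kg
  option L: M = 17.7 MN·m/kg
  option F: M = 13.1 MN·m/kg
Option X ranks first.

option X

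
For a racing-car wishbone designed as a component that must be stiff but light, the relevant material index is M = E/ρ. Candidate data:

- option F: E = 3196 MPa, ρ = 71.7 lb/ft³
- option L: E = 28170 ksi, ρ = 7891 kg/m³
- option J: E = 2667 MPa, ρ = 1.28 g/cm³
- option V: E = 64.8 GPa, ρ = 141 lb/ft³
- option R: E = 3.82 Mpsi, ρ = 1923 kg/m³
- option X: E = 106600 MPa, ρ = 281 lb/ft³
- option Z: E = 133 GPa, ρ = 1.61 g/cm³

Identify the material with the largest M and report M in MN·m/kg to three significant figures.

Convert each candidate to consistent units, then evaluate M:
  option F: E = 3.196 GPa, ρ = 1149 kg/m³
  option L: E = 194.2 GPa, ρ = 7891 kg/m³
  option J: E = 2.667 GPa, ρ = 1280 kg/m³
  option V: E = 64.80 GPa, ρ = 2259 kg/m³
  option R: E = 26.34 GPa, ρ = 1923 kg/m³
  option X: E = 106.6 GPa, ρ = 4501 kg/m³
  option Z: E = 133.0 GPa, ρ = 1610 kg/m³
  option Z: M = 82.6 MN·m/kg
  option V: M = 28.7 MN·m/kg
  option L: M = 24.6 MN·m/kg
  option X: M = 23.7 MN·m/kg
  option R: M = 13.7 MN·m/kg
  option F: M = 2.78 MN·m/kg
  option J: M = 2.08 MN·m/kg
Option Z has the largest M.

option Z, M = 82.6 MN·m/kg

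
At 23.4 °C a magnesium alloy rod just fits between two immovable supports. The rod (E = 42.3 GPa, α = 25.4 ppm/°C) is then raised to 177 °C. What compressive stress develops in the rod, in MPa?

ΔT = 153.6 K. Constrained thermal stress σ = E·α·ΔT = 42.30×10³ MPa × 25.4×10⁻⁶ × 153.6 = 165 MPa (compressive).

165 MPa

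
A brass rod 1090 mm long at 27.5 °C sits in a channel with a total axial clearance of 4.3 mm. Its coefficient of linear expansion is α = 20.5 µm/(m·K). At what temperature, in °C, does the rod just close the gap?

220 °C

α·L₀·ΔT = 4.3 mm ⇒ ΔT = 4.3 / (20.5×10⁻⁶ × 1090.0) = 192.4 K.
T = 27.5 + 192.4 = 219.9 °C.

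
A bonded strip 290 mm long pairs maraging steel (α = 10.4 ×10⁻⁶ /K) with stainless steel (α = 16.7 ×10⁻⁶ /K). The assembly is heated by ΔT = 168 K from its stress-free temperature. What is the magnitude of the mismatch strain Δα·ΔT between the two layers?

Δα = |10.4 − 16.7|×10⁻⁶/K = 6.30×10⁻⁶/K.
Mismatch strain = Δα·ΔT = 6.30×10⁻⁶ × 168.0 = 1.06×10⁻³.

1.06×10⁻³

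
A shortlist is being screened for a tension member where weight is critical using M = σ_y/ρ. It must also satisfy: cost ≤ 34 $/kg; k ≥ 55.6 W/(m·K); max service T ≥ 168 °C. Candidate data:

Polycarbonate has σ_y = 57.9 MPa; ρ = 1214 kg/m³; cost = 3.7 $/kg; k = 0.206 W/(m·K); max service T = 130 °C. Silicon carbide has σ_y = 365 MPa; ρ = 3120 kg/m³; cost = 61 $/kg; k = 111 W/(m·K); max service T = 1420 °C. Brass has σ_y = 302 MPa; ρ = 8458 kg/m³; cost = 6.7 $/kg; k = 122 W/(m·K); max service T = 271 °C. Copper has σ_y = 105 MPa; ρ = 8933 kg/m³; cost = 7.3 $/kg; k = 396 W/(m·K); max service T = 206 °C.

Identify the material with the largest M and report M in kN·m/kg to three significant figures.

brass, M = 35.7 kN·m/kg

Screen on constraints: cost ≤ 34 $/kg; k ≥ 55.6 W/(m·K); max service T ≥ 168 °C. Survivors: brass, copper.
Computing M directly (units already consistent):
  brass: M = 35.7 kN·m/kg
  copper: M = 11.8 kN·m/kg
Brass ranks first.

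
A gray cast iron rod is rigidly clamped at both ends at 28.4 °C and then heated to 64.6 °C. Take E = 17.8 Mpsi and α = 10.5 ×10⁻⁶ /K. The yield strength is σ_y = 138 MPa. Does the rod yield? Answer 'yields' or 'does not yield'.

does not yield

E = 17.8 Mpsi = 122.7 GPa.
ΔT = 36.20 K. Constrained thermal stress σ = E·α·ΔT = 122.7×10³ MPa × 10.5×10⁻⁶ × 36.20 = 46.6 MPa (compressive).
Compare to σ_y = 138 MPa: σ < σ_y, so it does not yield.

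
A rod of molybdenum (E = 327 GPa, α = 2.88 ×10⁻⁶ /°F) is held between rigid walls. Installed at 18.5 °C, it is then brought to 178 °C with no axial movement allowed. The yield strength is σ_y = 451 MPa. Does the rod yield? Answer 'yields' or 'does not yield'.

α = 2.88×10⁻⁶/°F × 9/5 = 5.18×10⁻⁶/K.
ΔT = 159.5 K. Constrained thermal stress σ = E·α·ΔT = 327.0×10³ MPa × 5.18×10⁻⁶ × 159.5 = 270 MPa (compressive).
Compare to σ_y = 451 MPa: σ < σ_y, so it does not yield.

does not yield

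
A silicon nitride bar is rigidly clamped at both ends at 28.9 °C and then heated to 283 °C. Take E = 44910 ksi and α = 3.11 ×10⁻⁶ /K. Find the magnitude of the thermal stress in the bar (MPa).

E = 44910 ksi = 309.6 GPa.
ΔT = 254.1 K. Constrained thermal stress σ = E·α·ΔT = 309.6×10³ MPa × 3.11×10⁻⁶ × 254.1 = 245 MPa (compressive).

245 MPa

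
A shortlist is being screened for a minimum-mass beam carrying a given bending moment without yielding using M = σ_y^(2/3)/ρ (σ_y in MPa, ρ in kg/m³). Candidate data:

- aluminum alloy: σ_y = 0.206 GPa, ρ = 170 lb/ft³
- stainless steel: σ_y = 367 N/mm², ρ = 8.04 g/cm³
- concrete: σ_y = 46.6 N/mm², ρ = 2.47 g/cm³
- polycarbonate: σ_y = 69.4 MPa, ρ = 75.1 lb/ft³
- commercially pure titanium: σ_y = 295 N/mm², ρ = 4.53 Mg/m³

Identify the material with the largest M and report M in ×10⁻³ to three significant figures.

Putting every candidate on a common basis:
  aluminum alloy: σ_y = 206.0 MPa, ρ = 2723 kg/m³
  stainless steel: σ_y = 367.0 MPa, ρ = 8040 kg/m³
  concrete: σ_y = 46.60 MPa, ρ = 2470 kg/m³
  polycarbonate: σ_y = 69.40 MPa, ρ = 1203 kg/m³
  commercially pure titanium: σ_y = 295.0 MPa, ρ = 4530 kg/m³
  polycarbonate: M = 14.0×10⁻³
  aluminum alloy: M = 12.8×10⁻³
  commercially pure titanium: M = 9.78×10⁻³
  stainless steel: M = 6.38×10⁻³
  concrete: M = 5.24×10⁻³
Polycarbonate ranks first.

polycarbonate, M = 14.0×10⁻³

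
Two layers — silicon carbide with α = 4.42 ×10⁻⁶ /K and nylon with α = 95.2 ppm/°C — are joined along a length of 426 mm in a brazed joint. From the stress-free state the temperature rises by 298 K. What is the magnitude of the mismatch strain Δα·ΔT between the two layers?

0.0271

Δα = |4.42 − 95.2|×10⁻⁶/K = 90.8×10⁻⁶/K.
Mismatch strain = Δα·ΔT = 90.8×10⁻⁶ × 298.0 = 0.0271.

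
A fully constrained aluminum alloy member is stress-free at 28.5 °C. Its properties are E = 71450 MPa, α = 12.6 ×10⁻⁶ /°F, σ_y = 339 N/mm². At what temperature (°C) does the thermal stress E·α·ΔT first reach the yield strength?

238 °C

E = 71450 MPa = 71.45 GPa.
α = 12.6×10⁻⁶/°F × 9/5 = 22.7×10⁻⁶/K.
σ_y = 339 N/mm² = 339.0 MPa.
E·α·ΔT = 339.0 MPa ⇒ ΔT = 339.0 / (71.45×10³ × 22.7×10⁻⁶) = 209.2 K.
T = 28.5 + 209.2 = 237.7 °C.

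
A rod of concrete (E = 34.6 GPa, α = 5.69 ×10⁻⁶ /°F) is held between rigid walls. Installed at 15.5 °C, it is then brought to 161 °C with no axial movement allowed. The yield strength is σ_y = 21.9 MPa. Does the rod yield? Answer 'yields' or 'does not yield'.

α = 5.69×10⁻⁶/°F × 9/5 = 10.2×10⁻⁶/K.
ΔT = 145.5 K. Constrained thermal stress σ = E·α·ΔT = 34.60×10³ MPa × 10.2×10⁻⁶ × 145.5 = 51.6 MPa (compressive).
Compare to σ_y = 21.9 MPa: σ ≥ σ_y, so it yields.

yields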